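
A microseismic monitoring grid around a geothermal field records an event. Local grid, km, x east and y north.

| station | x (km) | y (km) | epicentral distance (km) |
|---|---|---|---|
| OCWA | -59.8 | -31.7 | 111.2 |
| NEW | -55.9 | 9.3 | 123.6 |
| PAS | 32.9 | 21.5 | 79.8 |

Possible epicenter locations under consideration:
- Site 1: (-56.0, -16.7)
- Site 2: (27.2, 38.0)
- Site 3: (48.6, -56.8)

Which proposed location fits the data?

For each candidate, compare |candidate − station| to the reported distance:
Site 1: residuals OCWA 95.7, NEW 97.6, PAS 17.0 → max 97.6 km
Site 2: residuals OCWA 0.3, NEW 35.7, PAS 62.3 → max 62.3 km
Site 3: residuals OCWA 0.1, NEW 0.1, PAS 0.1 → max 0.1 km
Only Site 3 has all residuals ≈ 0.

Site 3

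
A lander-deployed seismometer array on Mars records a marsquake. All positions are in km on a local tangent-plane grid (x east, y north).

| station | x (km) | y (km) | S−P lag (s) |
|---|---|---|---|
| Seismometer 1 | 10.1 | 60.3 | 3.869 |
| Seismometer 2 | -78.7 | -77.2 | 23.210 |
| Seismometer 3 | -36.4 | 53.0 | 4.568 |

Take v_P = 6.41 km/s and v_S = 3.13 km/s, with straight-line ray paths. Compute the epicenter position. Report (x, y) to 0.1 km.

Distance from S−P lag: d = Δt · v_P v_S / (v_P − v_S) = Δt · (6.41·3.13)/(6.41−3.13) ≈ 6.1169·Δt.
So d_Seismometer 1 = 23.67, d_Seismometer 2 = 141.97, d_Seismometer 3 = 27.94 km.
Circle about each station: (x − 10.1)² + (y − 60.3)² = 23.67²; (x + 78.7)² + (y + 77.2)² = 141.97²; (x + 36.4)² + (y − 53.0)² = 27.94².
Subtracting pairs of circle equations eliminates x²+y² and gives linear equations (the radical axes):
-177.6 x − 275.0 y = -11179.78
-93.0 x − 14.6 y = 175.49
Solving the 2×2 system: x ≈ -9.2, y ≈ 46.6 km.

x ≈ -9.2 km, y ≈ 46.6 km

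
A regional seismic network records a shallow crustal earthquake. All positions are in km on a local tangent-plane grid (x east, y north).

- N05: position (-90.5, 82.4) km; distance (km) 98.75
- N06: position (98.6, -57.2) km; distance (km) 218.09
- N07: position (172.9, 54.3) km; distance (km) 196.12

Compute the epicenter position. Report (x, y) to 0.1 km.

x ≈ -6.3 km, y ≈ 134.0 km

Circle about each station: (x + 90.5)² + (y − 82.4)² = 98.75²; (x − 98.6)² + (y + 57.2)² = 218.09²; (x − 172.9)² + (y − 54.3)² = 196.12².
Subtracting pairs of circle equations eliminates x²+y² and gives linear equations (the radical axes):
378.2 x − 279.2 y = -39797.90
526.8 x − 56.2 y = -10848.60
Solving the 2×2 system: x ≈ -6.3, y ≈ 134.0 km.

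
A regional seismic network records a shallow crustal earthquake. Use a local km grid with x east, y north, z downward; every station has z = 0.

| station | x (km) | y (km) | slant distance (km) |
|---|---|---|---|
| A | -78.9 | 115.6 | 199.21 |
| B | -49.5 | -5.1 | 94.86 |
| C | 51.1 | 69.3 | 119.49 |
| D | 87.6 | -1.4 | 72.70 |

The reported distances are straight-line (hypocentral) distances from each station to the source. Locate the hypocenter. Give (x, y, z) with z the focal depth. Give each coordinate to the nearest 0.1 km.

Each station gives a sphere (x−x_i)² + (y−y_i)² + z² = d_i² (stations at z=0).
Subtracting the A sphere from B and C: z² cancels, leaving linear equations in x and y:
58.8 x − 241.4 y = 13573.89
260.0 x − 92.6 y = 13231.89
Solving: x ≈ 33.797, y ≈ -47.998 km (keep extra digits for the depth step; rounded: 33.8, -48.0).
Then from the A sphere: z² = 199.21² − (x + 78.9)² − (y − 115.6)² with x = 33.797, y = -47.998, so z ≈ 14.822 ≈ 14.8 km.

x ≈ 33.8 km, y ≈ -48.0 km, depth ≈ 14.8 km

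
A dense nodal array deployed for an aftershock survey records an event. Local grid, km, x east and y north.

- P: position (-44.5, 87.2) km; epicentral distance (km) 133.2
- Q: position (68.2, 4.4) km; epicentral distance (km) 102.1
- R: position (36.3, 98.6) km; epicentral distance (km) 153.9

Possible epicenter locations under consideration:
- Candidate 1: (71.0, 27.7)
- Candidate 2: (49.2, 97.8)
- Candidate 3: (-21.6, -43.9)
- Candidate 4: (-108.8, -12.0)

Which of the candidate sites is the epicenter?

Candidate 3

For each candidate, compare |candidate − station| to the reported distance:
Candidate 1: residuals P 3.3, Q 78.6, R 75.0 → max 78.6 km
Candidate 2: residuals P 38.9, Q 6.8, R 141.0 → max 141.0 km
Candidate 3: residuals P 0.1, Q 0.1, R 0.1 → max 0.1 km
Candidate 4: residuals P 15.0, Q 75.7, R 28.5 → max 75.7 km
Only Candidate 3 has all residuals ≈ 0.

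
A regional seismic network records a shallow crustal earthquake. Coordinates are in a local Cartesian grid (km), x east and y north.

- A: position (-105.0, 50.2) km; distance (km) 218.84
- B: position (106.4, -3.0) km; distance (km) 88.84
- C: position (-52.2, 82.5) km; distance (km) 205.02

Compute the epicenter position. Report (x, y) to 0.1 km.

x ≈ 68.4 km, y ≈ -83.3 km

Circle about each station: (x + 105.0)² + (y − 50.2)² = 218.84²; (x − 106.4)² + (y + 3.0)² = 88.84²; (x + 52.2)² + (y − 82.5)² = 205.02².
Subtracting the A equation from the B and C equations removes the quadratic terms:
422.8 x − 106.4 y = 37783.32
105.6 x + 64.6 y = 1843.80
Solving the 2×2 system: x ≈ 68.4, y ≈ -83.3 km.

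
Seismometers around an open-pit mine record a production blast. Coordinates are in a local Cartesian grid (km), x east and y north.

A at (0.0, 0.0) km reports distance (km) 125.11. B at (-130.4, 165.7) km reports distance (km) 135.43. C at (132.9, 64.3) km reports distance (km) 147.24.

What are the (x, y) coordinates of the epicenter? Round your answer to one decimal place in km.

(-1.2, 125.1)

Circle about each station: x² + y² = 125.11²; (x + 130.4)² + (y − 165.7)² = 135.43²; (x − 132.9)² + (y − 64.3)² = 147.24².
Subtracting the A equation from the B and C equations removes the quadratic terms:
-260.8 x + 331.4 y = 41771.88
265.8 x + 128.6 y = 15769.79
Solving the 2×2 system: x ≈ -1.2, y ≈ 125.1 km.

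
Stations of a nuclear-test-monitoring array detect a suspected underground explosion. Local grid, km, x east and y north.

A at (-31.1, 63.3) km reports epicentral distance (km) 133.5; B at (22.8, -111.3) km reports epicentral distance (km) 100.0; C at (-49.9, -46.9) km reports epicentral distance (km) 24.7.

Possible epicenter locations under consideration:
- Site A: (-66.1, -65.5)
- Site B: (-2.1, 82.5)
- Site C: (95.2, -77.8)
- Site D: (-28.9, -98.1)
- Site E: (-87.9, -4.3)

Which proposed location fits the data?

For each candidate, compare |candidate − station| to the reported distance:
Site A: residuals A 0.0, B 0.0, C 0.0 → max 0.0 km
Site B: residuals A 98.7, B 95.4, C 113.2 → max 113.2 km
Site C: residuals A 55.9, B 20.2, C 123.7 → max 123.7 km
Site D: residuals A 27.9, B 46.6, C 30.6 → max 46.6 km
Site E: residuals A 45.2, B 54.0, C 32.4 → max 54.0 km
Only Site A has all residuals ≈ 0.

Site A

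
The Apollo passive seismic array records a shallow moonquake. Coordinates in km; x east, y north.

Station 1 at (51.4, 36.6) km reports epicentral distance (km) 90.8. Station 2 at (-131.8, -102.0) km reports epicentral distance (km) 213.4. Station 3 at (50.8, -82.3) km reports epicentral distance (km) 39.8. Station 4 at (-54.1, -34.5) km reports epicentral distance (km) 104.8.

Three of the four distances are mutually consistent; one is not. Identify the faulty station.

Solve using three stations at a time. Using Station 1, Station 2, Station 3 (subtract circle equations pairwise → linear system) gives (x, y) ≈ (75.4, -51.0).
Distances from that point to each station vs reported:
  Station 1: calculated 90.8 vs reported 90.8 → residual 0.0 km
  Station 2: calculated 213.4 vs reported 213.4 → residual 0.0 km
  Station 3: calculated 39.8 vs reported 39.8 → residual 0.0 km
  Station 4: calculated 130.6 vs reported 104.8 → residual 25.8 km
Station 1, Station 2, Station 3 are mutually consistent (residuals ≈ 0); Station 4 is off by 25.8 km.

Station 4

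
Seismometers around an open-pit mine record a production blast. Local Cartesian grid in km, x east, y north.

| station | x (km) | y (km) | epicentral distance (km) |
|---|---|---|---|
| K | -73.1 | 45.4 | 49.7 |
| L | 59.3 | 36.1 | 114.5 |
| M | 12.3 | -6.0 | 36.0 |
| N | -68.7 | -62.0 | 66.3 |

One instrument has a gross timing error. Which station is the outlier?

M

Solve using three stations at a time. Using K, L, N (subtract circle equations pairwise → linear system) gives (x, y) ≈ (-49.8, 1.5).
Distances from that point to each station vs reported:
  K: calculated 49.7 vs reported 49.7 → residual 0.0 km
  L: calculated 114.5 vs reported 114.5 → residual 0.0 km
  M: calculated 62.6 vs reported 36.0 → residual 26.6 km
  N: calculated 66.3 vs reported 66.3 → residual 0.0 km
K, L, N are mutually consistent (residuals ≈ 0); M is off by 26.6 km.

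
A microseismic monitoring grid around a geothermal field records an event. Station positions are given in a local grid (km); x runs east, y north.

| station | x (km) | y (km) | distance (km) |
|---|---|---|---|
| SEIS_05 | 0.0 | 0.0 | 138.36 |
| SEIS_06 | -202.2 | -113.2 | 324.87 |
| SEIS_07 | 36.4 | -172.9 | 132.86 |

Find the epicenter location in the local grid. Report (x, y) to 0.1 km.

Circle about each station: x² + y² = 138.36²; (x + 202.2)² + (y + 113.2)² = 324.87²; (x − 36.4)² + (y + 172.9)² = 132.86².
Subtracting pairs of circle equations eliminates x²+y² and gives linear equations (the radical axes):
-404.4 x − 226.4 y = -32697.95
72.8 x − 345.8 y = 32711.08
Solving the 2×2 system: x ≈ 119.7, y ≈ -69.4 km.

119.7 km east, -69.4 km north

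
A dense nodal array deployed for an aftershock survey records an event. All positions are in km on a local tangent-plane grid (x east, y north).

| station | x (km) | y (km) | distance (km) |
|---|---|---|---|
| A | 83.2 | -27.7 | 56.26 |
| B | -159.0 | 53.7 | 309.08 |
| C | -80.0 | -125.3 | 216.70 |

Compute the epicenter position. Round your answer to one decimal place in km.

(127.4, -62.5)

Circle about each station: (x − 83.2)² + (y + 27.7)² = 56.26²; (x + 159.0)² + (y − 53.7)² = 309.08²; (x + 80.0)² + (y + 125.3)² = 216.70².
Subtracting the A equation from the B and C equations removes the quadratic terms:
-484.4 x + 162.8 y = -71890.10
-326.4 x − 195.2 y = -29383.14
Solving the 2×2 system: x ≈ 127.4, y ≈ -62.5 km.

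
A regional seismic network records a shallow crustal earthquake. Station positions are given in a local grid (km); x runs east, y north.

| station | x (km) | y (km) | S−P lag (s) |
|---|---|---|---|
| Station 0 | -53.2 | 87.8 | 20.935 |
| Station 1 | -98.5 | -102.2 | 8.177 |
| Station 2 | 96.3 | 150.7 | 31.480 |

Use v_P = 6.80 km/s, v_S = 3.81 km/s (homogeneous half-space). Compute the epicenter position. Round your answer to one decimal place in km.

-28.4 km east, -91.9 km north

Distance from S−P lag: d = Δt · v_P v_S / (v_P − v_S) = Δt · (6.80·3.81)/(6.80−3.81) ≈ 8.6649·Δt.
So d_Station 0 = 181.40, d_Station 1 = 70.85, d_Station 2 = 272.77 km.
Circle about each station: (x + 53.2)² + (y − 87.8)² = 181.40²; (x + 98.5)² + (y + 102.2)² = 70.85²; (x − 96.3)² + (y − 150.7)² = 272.77².
Subtracting the Station 0 equation from the Station 1 and Station 2 equations removes the quadratic terms:
-90.6 x − 380.0 y = 37494.25
299.0 x + 125.8 y = -20052.41
Solving the 2×2 system: x ≈ -28.4, y ≈ -91.9 km.
Check against Station 0 (with the unrounded x, y): √((x + 53.2)²+(y − 87.8)²) = 181.40 ≈ 181.40 km. ✓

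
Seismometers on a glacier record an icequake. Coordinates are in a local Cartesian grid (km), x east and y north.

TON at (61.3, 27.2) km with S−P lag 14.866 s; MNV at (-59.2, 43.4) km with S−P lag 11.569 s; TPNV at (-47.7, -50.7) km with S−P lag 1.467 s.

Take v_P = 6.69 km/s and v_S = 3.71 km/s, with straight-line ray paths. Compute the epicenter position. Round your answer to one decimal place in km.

Distance from S−P lag: d = Δt · v_P v_S / (v_P − v_S) = Δt · (6.69·3.71)/(6.69−3.71) ≈ 8.3288·Δt.
So d_TON = 123.82, d_MNV = 96.36, d_TPNV = 12.22 km.
Circle about each station: (x − 61.3)² + (y − 27.2)² = 123.82²; (x + 59.2)² + (y − 43.4)² = 96.36²; (x + 47.7)² + (y + 50.7)² = 12.22².
Subtracting pairs of circle equations eliminates x²+y² and gives linear equations (the radical axes):
-241.0 x + 32.4 y = 6936.81
-218.0 x − 155.8 y = 15530.31
Solving the 2×2 system: x ≈ -35.5, y ≈ -50.0 km.

(-35.5, -50.0)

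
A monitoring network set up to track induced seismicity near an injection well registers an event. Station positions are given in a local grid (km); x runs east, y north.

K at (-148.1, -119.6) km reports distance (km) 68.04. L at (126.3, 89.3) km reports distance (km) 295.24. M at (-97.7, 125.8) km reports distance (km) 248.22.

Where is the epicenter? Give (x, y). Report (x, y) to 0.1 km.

Circle about each station: (x + 148.1)² + (y + 119.6)² = 68.04²; (x − 126.3)² + (y − 89.3)² = 295.24²; (x + 97.7)² + (y − 125.8)² = 248.22².
Subtracting pairs of circle equations eliminates x²+y² and gives linear equations (the radical axes):
548.8 x + 417.8 y = -94848.81
100.8 x + 490.8 y = -67850.57
Solving the 2×2 system: x ≈ -80.1, y ≈ -121.8 km.

-80.1 km east, -121.8 km north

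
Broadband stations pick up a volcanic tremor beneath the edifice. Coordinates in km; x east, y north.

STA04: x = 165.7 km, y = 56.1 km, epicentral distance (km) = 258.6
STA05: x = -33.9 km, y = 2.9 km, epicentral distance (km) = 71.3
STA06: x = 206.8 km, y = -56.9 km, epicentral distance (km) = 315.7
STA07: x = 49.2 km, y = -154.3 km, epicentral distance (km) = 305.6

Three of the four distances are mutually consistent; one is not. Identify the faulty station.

STA07

Solve using three stations at a time. Using STA04, STA05, STA06 (subtract circle equations pairwise → linear system) gives (x, y) ≈ (-92.6, 43.3).
Distances from that point to each station vs reported:
  STA04: calculated 258.6 vs reported 258.6 → residual 0.0 km
  STA05: calculated 71.2 vs reported 71.3 → residual 0.1 km
  STA06: calculated 315.7 vs reported 315.7 → residual 0.0 km
  STA07: calculated 243.2 vs reported 305.6 → residual 62.4 km
STA04, STA05, STA06 are mutually consistent (residuals ≈ 0); STA07 is off by 62.4 km.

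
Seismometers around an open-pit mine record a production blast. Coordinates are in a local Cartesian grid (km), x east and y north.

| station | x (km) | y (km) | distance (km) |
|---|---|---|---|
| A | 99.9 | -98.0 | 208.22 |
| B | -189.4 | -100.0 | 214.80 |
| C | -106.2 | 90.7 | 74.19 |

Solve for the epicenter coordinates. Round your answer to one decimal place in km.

Circle about each station: (x − 99.9)² + (y + 98.0)² = 208.22²; (x + 189.4)² + (y + 100.0)² = 214.80²; (x + 106.2)² + (y − 90.7)² = 74.19².
Subtracting pairs of circle equations eliminates x²+y² and gives linear equations (the radical axes):
-578.6 x − 4.0 y = 23504.88
-412.2 x + 377.4 y = 37772.33
Solving the 2×2 system: x ≈ -41.0, y ≈ 55.3 km.

(-41.0, 55.3)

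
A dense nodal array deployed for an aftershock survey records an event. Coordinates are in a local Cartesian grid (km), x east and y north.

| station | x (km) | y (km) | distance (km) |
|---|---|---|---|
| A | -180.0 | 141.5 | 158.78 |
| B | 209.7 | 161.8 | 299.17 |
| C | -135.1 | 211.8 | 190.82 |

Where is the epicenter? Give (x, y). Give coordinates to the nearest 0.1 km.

Circle about each station: (x + 180.0)² + (y − 141.5)² = 158.78²; (x − 209.7)² + (y − 161.8)² = 299.17²; (x + 135.1)² + (y − 211.8)² = 190.82².
Subtracting pairs of circle equations eliminates x²+y² and gives linear equations (the radical axes):
779.4 x + 40.6 y = -46560.52
89.8 x + 140.6 y = -512.18
Solving the 2×2 system: x ≈ -61.6, y ≈ 35.7 km.

x ≈ -61.6 km, y ≈ 35.7 km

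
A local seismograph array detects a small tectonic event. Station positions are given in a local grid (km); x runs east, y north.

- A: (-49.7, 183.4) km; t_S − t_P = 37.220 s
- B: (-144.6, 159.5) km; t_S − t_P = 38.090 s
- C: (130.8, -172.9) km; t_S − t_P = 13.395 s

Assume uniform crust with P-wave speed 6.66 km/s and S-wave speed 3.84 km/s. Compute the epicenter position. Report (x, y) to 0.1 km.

x ≈ 11.8 km, y ≈ -148.5 km

Distance from S−P lag: d = Δt · v_P v_S / (v_P − v_S) = Δt · (6.66·3.84)/(6.66−3.84) ≈ 9.0689·Δt.
So d_A = 337.55, d_B = 345.44, d_C = 121.48 km.
Circle about each station: (x + 49.7)² + (y − 183.4)² = 337.55²; (x + 144.6)² + (y − 159.5)² = 345.44²; (x − 130.8)² + (y + 172.9)² = 121.48².
Subtracting pairs of circle equations eliminates x²+y² and gives linear equations (the radical axes):
-189.8 x − 47.8 y = 4854.97
361.0 x − 712.6 y = 110080.01
Solving the 2×2 system: x ≈ 11.8, y ≈ -148.5 km.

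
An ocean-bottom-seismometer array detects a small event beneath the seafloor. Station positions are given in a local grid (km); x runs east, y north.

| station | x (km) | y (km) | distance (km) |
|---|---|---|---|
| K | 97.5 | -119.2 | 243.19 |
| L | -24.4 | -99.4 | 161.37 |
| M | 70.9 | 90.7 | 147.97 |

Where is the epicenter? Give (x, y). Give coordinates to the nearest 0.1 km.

Circle about each station: (x − 97.5)² + (y + 119.2)² = 243.19²; (x + 24.4)² + (y + 99.4)² = 161.37²; (x − 70.9)² + (y − 90.7)² = 147.97².
Subtracting pairs of circle equations eliminates x²+y² and gives linear equations (the radical axes):
-243.8 x + 39.6 y = 19861.93
-53.2 x + 419.8 y = 26784.67
Solving the 2×2 system: x ≈ -72.6, y ≈ 54.6 km.
Check against K (with the unrounded x, y): √((x − 97.5)²+(y + 119.2)²) = 243.19 ≈ 243.19 km. ✓

(-72.6, 54.6)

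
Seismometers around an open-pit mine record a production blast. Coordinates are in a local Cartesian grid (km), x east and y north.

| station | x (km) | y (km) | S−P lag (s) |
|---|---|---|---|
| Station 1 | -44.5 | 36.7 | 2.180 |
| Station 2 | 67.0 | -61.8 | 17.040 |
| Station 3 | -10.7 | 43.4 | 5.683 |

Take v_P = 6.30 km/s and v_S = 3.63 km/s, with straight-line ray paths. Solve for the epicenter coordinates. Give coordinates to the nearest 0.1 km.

Distance from S−P lag: d = Δt · v_P v_S / (v_P − v_S) = Δt · (6.30·3.63)/(6.30−3.63) ≈ 8.5652·Δt.
So d_Station 1 = 18.67, d_Station 2 = 145.95, d_Station 3 = 48.68 km.
Circle about each station: (x + 44.5)² + (y − 36.7)² = 18.67²; (x − 67.0)² + (y + 61.8)² = 145.95²; (x + 10.7)² + (y − 43.4)² = 48.68².
Subtracting the Station 1 equation from the Station 2 and Station 3 equations removes the quadratic terms:
223.0 x − 197.0 y = -15971.73
67.6 x + 13.4 y = -3350.26
Solving the 2×2 system: x ≈ -53.6, y ≈ 20.4 km.

(-53.6, 20.4)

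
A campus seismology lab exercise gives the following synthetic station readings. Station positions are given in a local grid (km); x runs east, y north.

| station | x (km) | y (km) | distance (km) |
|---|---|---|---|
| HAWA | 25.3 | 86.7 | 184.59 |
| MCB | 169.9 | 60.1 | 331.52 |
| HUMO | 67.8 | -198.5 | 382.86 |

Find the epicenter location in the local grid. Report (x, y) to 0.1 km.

Circle about each station: (x − 25.3)² + (y − 86.7)² = 184.59²; (x − 169.9)² + (y − 60.1)² = 331.52²; (x − 67.8)² + (y + 198.5)² = 382.86².
Subtracting the HAWA equation from the MCB and HUMO equations removes the quadratic terms:
289.2 x − 53.2 y = -51511.00
85.0 x − 570.4 y = -76666.20
Solving the 2×2 system: x ≈ -157.7, y ≈ 110.9 km.

-157.7 km east, 110.9 km north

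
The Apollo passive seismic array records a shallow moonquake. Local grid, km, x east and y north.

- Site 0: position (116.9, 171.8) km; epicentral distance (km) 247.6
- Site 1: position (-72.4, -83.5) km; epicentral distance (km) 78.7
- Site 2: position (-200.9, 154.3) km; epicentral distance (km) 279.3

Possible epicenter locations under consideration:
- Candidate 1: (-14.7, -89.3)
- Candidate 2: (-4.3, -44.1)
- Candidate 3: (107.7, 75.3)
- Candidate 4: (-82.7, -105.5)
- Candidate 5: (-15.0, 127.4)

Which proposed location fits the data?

For each candidate, compare |candidate − station| to the reported distance:
Candidate 1: residuals Site 0 44.8, Site 1 20.7, Site 2 27.3 → max 44.8 km
Candidate 2: residuals Site 0 0.0, Site 1 0.0, Site 2 0.0 → max 0.0 km
Candidate 3: residuals Site 0 150.7, Site 1 161.4, Site 2 39.3 → max 161.4 km
Candidate 4: residuals Site 0 94.1, Site 1 54.4, Site 2 6.1 → max 94.1 km
Candidate 5: residuals Site 0 108.4, Site 1 139.9, Site 2 91.5 → max 139.9 km
Only Candidate 2 has all residuals ≈ 0.

Candidate 2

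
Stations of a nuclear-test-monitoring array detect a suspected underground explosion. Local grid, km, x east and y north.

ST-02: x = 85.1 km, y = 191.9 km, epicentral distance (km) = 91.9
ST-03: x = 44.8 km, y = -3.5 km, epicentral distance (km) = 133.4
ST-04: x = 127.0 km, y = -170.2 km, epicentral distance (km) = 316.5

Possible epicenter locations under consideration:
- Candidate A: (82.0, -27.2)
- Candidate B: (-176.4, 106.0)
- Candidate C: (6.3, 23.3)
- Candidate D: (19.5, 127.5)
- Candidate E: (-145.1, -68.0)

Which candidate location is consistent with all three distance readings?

For each candidate, compare |candidate − station| to the reported distance:
Candidate A: residuals ST-02 127.2, ST-03 89.3, ST-04 166.6 → max 166.6 km
Candidate B: residuals ST-02 183.3, ST-03 113.4, ST-04 93.8 → max 183.3 km
Candidate C: residuals ST-02 94.2, ST-03 86.5, ST-04 88.4 → max 94.2 km
Candidate D: residuals ST-02 0.0, ST-03 0.0, ST-04 0.0 → max 0.0 km
Candidate E: residuals ST-02 255.3, ST-03 67.2, ST-04 25.8 → max 255.3 km
Only Candidate D has all residuals ≈ 0.

Candidate D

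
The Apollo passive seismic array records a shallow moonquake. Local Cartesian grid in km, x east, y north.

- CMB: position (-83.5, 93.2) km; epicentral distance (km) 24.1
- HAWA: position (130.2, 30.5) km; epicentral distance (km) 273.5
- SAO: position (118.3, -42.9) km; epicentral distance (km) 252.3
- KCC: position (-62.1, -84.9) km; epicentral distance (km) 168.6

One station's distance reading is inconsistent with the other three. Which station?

Solve using three stations at a time. Using CMB, SAO, KCC (subtract circle equations pairwise → linear system) gives (x, y) ≈ (-102.7, 78.7).
Distances from that point to each station vs reported:
  CMB: calculated 24.1 vs reported 24.1 → residual 0.0 km
  HAWA: calculated 237.9 vs reported 273.5 → residual 35.6 km
  SAO: calculated 252.3 vs reported 252.3 → residual 0.0 km
  KCC: calculated 168.6 vs reported 168.6 → residual 0.0 km
CMB, SAO, KCC are mutually consistent (residuals ≈ 0); HAWA is off by 35.6 km.

HAWA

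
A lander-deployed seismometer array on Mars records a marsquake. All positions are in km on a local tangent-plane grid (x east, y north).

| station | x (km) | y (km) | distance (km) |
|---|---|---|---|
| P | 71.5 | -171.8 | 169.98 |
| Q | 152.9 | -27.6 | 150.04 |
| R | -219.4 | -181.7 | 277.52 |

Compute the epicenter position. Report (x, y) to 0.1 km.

Circle about each station: (x − 71.5)² + (y + 171.8)² = 169.98²; (x − 152.9)² + (y + 27.6)² = 150.04²; (x + 219.4)² + (y + 181.7)² = 277.52².
Subtracting the P equation from the Q and R equations removes the quadratic terms:
162.8 x + 288.4 y = -4106.12
-581.8 x − 19.8 y = -1600.39
Solving the 2×2 system: x ≈ 3.3, y ≈ -16.1 km.
Check against P (with the unrounded x, y): √((x − 71.5)²+(y + 171.8)²) = 169.98 ≈ 169.98 km. ✓

x ≈ 3.3 km, y ≈ -16.1 km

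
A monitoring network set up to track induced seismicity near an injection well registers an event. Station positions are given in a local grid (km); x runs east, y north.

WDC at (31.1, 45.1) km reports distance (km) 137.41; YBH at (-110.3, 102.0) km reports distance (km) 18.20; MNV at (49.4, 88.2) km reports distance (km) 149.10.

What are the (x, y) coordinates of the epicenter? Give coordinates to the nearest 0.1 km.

x ≈ -99.7 km, y ≈ 87.2 km

Circle about each station: (x − 31.1)² + (y − 45.1)² = 137.41²; (x + 110.3)² + (y − 102.0)² = 18.20²; (x − 49.4)² + (y − 88.2)² = 149.10².
Subtracting pairs of circle equations eliminates x²+y² and gives linear equations (the radical axes):
-282.8 x + 113.8 y = 38119.14
36.6 x + 86.2 y = 3869.08
Solving the 2×2 system: x ≈ -99.7, y ≈ 87.2 km.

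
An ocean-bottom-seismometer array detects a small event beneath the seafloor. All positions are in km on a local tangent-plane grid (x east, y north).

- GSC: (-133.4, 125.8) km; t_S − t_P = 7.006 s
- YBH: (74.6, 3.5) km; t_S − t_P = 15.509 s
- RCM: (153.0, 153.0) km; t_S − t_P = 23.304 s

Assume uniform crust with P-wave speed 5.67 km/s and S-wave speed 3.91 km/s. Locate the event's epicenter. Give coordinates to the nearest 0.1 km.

-117.5 km east, 39.0 km north

Distance from S−P lag: d = Δt · v_P v_S / (v_P − v_S) = Δt · (5.67·3.91)/(5.67−3.91) ≈ 12.5964·Δt.
So d_GSC = 88.25, d_YBH = 195.36, d_RCM = 293.55 km.
Circle about each station: (x + 133.4)² + (y − 125.8)² = 88.25²; (x − 74.6)² + (y − 3.5)² = 195.36²; (x − 153.0)² + (y − 153.0)² = 293.55².
Subtracting pairs of circle equations eliminates x²+y² and gives linear equations (the radical axes):
416.0 x − 244.6 y = -58421.26
572.8 x + 54.4 y = -65186.74
Solving the 2×2 system: x ≈ -117.5, y ≈ 39.0 km.
Check against GSC (with the unrounded x, y): √((x + 133.4)²+(y − 125.8)²) = 88.25 ≈ 88.25 km. ✓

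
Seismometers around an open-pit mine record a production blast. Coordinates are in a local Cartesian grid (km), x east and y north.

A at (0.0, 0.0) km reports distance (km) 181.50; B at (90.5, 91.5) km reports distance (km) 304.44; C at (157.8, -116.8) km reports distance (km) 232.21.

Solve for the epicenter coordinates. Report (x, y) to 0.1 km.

-68.7 km east, -168.0 km north

Circle about each station: x² + y² = 181.50²; (x − 90.5)² + (y − 91.5)² = 304.44²; (x − 157.8)² + (y + 116.8)² = 232.21².
Subtracting the A equation from the B and C equations removes the quadratic terms:
181.0 x + 183.0 y = -43178.96
315.6 x − 233.6 y = 17563.85
Solving the 2×2 system: x ≈ -68.7, y ≈ -168.0 km.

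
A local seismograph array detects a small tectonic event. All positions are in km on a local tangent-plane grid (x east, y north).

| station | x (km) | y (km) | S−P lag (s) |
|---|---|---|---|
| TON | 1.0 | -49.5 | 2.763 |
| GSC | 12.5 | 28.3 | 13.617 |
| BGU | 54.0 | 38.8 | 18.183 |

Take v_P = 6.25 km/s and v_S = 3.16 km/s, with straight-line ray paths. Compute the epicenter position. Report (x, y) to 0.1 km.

Distance from S−P lag: d = Δt · v_P v_S / (v_P − v_S) = Δt · (6.25·3.16)/(6.25−3.16) ≈ 6.3916·Δt.
So d_TON = 17.66, d_GSC = 87.03, d_BGU = 116.22 km.
Circle about each station: (x − 1.0)² + (y + 49.5)² = 17.66²; (x − 12.5)² + (y − 28.3)² = 87.03²; (x − 54.0)² + (y − 38.8)² = 116.22².
Subtracting pairs of circle equations eliminates x²+y² and gives linear equations (the radical axes):
23.0 x + 155.6 y = -8756.46
106.0 x + 176.6 y = -11225.02
Solving the 2×2 system: x ≈ -16.1, y ≈ -53.9 km.

(-16.1, -53.9)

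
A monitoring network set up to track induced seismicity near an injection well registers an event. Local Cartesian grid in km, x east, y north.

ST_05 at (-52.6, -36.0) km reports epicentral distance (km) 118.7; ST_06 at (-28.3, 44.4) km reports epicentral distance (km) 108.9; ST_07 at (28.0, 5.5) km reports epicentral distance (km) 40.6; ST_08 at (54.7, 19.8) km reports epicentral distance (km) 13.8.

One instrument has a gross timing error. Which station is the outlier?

ST_08

Solve using three stations at a time. Using ST_05, ST_06, ST_07 (subtract circle equations pairwise → linear system) gives (x, y) ≈ (64.0, -13.5).
Distances from that point to each station vs reported:
  ST_05: calculated 118.7 vs reported 118.7 → residual 0.0 km
  ST_06: calculated 108.9 vs reported 108.9 → residual 0.0 km
  ST_07: calculated 40.7 vs reported 40.6 → residual 0.1 km
  ST_08: calculated 34.6 vs reported 13.8 → residual 20.8 km
ST_05, ST_06, ST_07 are mutually consistent (residuals ≈ 0); ST_08 is off by 20.8 km.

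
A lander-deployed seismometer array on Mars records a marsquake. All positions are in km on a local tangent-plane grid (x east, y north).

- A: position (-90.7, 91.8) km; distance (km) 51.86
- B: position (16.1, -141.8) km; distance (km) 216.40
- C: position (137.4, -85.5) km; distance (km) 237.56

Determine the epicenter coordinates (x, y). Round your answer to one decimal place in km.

Circle about each station: (x + 90.7)² + (y − 91.8)² = 51.86²; (x − 16.1)² + (y + 141.8)² = 216.40²; (x − 137.4)² + (y + 85.5)² = 237.56².
Subtracting the A equation from the B and C equations removes the quadratic terms:
213.6 x − 467.2 y = -40426.78
456.2 x − 354.6 y = -44210.01
Solving the 2×2 system: x ≈ -46.0, y ≈ 65.5 km.
Check against A (with the unrounded x, y): √((x + 90.7)²+(y − 91.8)²) = 51.87 ≈ 51.86 km. ✓

x ≈ -46.0 km, y ≈ 65.5 km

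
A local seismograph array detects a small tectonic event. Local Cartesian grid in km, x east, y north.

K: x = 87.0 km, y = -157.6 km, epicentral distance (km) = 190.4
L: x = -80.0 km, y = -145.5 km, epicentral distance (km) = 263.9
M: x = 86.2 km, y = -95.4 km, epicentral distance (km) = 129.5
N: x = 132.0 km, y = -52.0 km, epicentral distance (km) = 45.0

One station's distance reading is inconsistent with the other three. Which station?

N

Solve using three stations at a time. Using K, L, M (subtract circle equations pairwise → linear system) gives (x, y) ≈ (116.7, 30.5).
Distances from that point to each station vs reported:
  K: calculated 190.4 vs reported 190.4 → residual 0.0 km
  L: calculated 263.9 vs reported 263.9 → residual 0.0 km
  M: calculated 129.5 vs reported 129.5 → residual 0.0 km
  N: calculated 83.9 vs reported 45.0 → residual 38.9 km
K, L, M are mutually consistent (residuals ≈ 0); N is off by 38.9 km.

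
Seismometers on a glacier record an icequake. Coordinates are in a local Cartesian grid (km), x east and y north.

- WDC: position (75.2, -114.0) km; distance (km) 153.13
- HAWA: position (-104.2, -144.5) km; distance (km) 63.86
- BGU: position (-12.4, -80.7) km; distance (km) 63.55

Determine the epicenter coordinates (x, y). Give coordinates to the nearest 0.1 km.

(-75.6, -87.4)

Circle about each station: (x − 75.2)² + (y + 114.0)² = 153.13²; (x + 104.2)² + (y + 144.5)² = 63.86²; (x + 12.4)² + (y + 80.7)² = 63.55².
Subtracting the WDC equation from the HAWA and BGU equations removes the quadratic terms:
-358.8 x − 61.0 y = 32457.55
-175.2 x + 66.6 y = 7425.40
Solving the 2×2 system: x ≈ -75.6, y ≈ -87.4 km.
Check against WDC (with the unrounded x, y): √((x − 75.2)²+(y + 114.0)²) = 153.13 ≈ 153.13 km. ✓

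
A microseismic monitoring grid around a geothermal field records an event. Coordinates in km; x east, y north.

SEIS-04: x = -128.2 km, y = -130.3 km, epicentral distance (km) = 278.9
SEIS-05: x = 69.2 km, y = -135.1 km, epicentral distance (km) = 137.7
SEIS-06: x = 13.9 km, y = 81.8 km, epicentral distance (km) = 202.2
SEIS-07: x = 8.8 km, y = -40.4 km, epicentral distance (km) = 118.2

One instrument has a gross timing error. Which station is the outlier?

Solve using three stations at a time. Using SEIS-04, SEIS-05, SEIS-07 (subtract circle equations pairwise → linear system) gives (x, y) ≈ (122.5, -8.1).
Distances from that point to each station vs reported:
  SEIS-04: calculated 278.9 vs reported 278.9 → residual 0.0 km
  SEIS-05: calculated 137.7 vs reported 137.7 → residual 0.0 km
  SEIS-06: calculated 141.0 vs reported 202.2 → residual 61.2 km
  SEIS-07: calculated 118.2 vs reported 118.2 → residual 0.0 km
SEIS-04, SEIS-05, SEIS-07 are mutually consistent (residuals ≈ 0); SEIS-06 is off by 61.2 km.

SEIS-06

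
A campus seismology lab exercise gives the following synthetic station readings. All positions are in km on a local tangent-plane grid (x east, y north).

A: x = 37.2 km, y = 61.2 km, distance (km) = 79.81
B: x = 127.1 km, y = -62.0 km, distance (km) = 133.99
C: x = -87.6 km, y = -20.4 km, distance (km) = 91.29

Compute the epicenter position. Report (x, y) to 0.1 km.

3.2 km east, -11.0 km north

Circle about each station: (x − 37.2)² + (y − 61.2)² = 79.81²; (x − 127.1)² + (y + 62.0)² = 133.99²; (x + 87.6)² + (y + 20.4)² = 91.29².
Subtracting pairs of circle equations eliminates x²+y² and gives linear equations (the radical axes):
179.8 x − 246.4 y = 3285.45
-249.6 x − 163.2 y = 996.41
Solving the 2×2 system: x ≈ 3.2, y ≈ -11.0 km.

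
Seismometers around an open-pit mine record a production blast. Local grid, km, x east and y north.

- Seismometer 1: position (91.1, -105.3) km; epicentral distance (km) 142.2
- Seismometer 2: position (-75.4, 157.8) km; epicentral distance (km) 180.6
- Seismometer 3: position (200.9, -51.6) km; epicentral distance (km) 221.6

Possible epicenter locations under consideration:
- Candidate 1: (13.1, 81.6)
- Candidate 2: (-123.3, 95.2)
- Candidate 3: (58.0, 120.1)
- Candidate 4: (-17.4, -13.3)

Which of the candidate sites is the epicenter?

For each candidate, compare |candidate − station| to the reported distance:
Candidate 1: residuals Seismometer 1 60.3, Seismometer 2 63.8, Seismometer 3 8.6 → max 63.8 km
Candidate 2: residuals Seismometer 1 151.3, Seismometer 2 101.8, Seismometer 3 134.3 → max 151.3 km
Candidate 3: residuals Seismometer 1 85.6, Seismometer 2 42.0, Seismometer 3 1.8 → max 85.6 km
Candidate 4: residuals Seismometer 1 0.1, Seismometer 2 0.1, Seismometer 3 0.0 → max 0.1 km
Only Candidate 4 has all residuals ≈ 0.

Candidate 4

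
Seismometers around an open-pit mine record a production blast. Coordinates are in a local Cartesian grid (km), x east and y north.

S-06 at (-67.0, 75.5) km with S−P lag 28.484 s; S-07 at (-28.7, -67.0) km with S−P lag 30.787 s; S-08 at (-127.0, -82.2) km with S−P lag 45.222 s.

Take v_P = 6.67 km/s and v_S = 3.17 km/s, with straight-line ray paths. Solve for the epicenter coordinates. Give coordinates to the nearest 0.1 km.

Distance from S−P lag: d = Δt · v_P v_S / (v_P − v_S) = Δt · (6.67·3.17)/(6.67−3.17) ≈ 6.0411·Δt.
So d_S-06 = 172.08, d_S-07 = 185.99, d_S-08 = 273.19 km.
Circle about each station: (x + 67.0)² + (y − 75.5)² = 172.08²; (x + 28.7)² + (y + 67.0)² = 185.99²; (x + 127.0)² + (y + 82.2)² = 273.19².
Subtracting pairs of circle equations eliminates x²+y² and gives linear equations (the radical axes):
76.6 x − 285.0 y = -9857.31
-120.0 x − 315.4 y = -32324.66
Solving the 2×2 system: x ≈ 104.6, y ≈ 62.7 km.

104.6 km east, 62.7 km north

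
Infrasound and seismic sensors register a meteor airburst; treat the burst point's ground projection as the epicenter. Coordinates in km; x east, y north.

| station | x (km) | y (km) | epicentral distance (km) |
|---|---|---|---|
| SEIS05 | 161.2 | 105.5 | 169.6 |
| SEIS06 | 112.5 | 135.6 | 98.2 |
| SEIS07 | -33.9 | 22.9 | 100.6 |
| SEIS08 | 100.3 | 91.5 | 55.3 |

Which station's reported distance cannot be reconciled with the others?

SEIS05

Solve using three stations at a time. Using SEIS06, SEIS07, SEIS08 (subtract circle equations pairwise → linear system) gives (x, y) ≈ (62.7, 51.0).
Distances from that point to each station vs reported:
  SEIS05: calculated 112.6 vs reported 169.6 → residual 57.0 km
  SEIS06: calculated 98.2 vs reported 98.2 → residual 0.0 km
  SEIS07: calculated 100.6 vs reported 100.6 → residual 0.0 km
  SEIS08: calculated 55.3 vs reported 55.3 → residual 0.0 km
SEIS06, SEIS07, SEIS08 are mutually consistent (residuals ≈ 0); SEIS05 is off by 57.0 km.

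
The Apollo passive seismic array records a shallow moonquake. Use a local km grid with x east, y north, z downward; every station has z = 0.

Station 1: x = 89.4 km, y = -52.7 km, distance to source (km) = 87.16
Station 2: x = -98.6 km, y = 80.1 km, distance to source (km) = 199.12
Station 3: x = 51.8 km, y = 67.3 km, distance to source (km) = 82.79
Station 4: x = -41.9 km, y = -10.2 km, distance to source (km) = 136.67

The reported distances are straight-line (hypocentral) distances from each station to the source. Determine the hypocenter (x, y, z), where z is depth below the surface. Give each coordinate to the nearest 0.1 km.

Each station gives a sphere (x−x_i)² + (y−y_i)² + z² = d_i² (stations at z=0).
Subtracting the Station 1 sphere from Station 2 and Station 3: z² cancels, leaving linear equations in x and y:
-376.0 x + 265.6 y = -26683.59
-75.2 x + 240.0 y = -2814.44
Solving: x ≈ 80.501, y ≈ 13.497 km (keep extra digits for the depth step; rounded: 80.5, 13.5).
Then from the Station 1 sphere: z² = 87.16² − (x − 89.4)² − (y + 52.7)² with x = 80.501, y = 13.497, so z ≈ 55.997 ≈ 56.0 km.
Check against Station 4 (with the unrounded solution): distance 136.67 ≈ 136.67 km. ✓

x ≈ 80.5 km, y ≈ 13.5 km, depth ≈ 56.0 km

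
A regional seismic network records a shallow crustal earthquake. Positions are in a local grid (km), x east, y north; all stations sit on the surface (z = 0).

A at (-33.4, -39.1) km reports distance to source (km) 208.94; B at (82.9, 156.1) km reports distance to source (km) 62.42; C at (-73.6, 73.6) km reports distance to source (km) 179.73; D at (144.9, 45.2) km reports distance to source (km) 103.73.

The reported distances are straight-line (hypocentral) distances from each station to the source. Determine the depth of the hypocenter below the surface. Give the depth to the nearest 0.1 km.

depth ≈ 49.8 km

Each station gives a sphere (x−x_i)² + (y−y_i)² + z² = d_i² (stations at z=0).
Subtracting the A sphere from B and C: z² cancels, leaving linear equations in x and y:
232.6 x + 390.4 y = 68354.92
-80.4 x + 225.4 y = 19542.60
Solving: x ≈ 92.796, y ≈ 119.802 km (keep extra digits for the depth step; rounded: 92.8, 119.8).
Then from the A sphere: z² = 208.94² − (x + 33.4)² − (y + 39.1)² with x = 92.796, y = 119.802, so z ≈ 49.806 ≈ 49.8 km.
Check against D (with the unrounded solution): distance 103.74 ≈ 103.73 km. ✓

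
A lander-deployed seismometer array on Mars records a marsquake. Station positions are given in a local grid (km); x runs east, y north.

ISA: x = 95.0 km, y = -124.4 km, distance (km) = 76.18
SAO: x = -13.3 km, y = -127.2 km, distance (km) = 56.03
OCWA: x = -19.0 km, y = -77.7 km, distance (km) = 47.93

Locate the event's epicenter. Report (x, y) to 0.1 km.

(27.6, -88.9)

Circle about each station: (x − 95.0)² + (y + 124.4)² = 76.18²; (x + 13.3)² + (y + 127.2)² = 56.03²; (x + 19.0)² + (y + 77.7)² = 47.93².
Subtracting the ISA equation from the SAO and OCWA equations removes the quadratic terms:
-216.6 x − 5.6 y = -5479.60
-228.0 x + 93.4 y = -14595.96
Solving the 2×2 system: x ≈ 27.6, y ≈ -88.9 km.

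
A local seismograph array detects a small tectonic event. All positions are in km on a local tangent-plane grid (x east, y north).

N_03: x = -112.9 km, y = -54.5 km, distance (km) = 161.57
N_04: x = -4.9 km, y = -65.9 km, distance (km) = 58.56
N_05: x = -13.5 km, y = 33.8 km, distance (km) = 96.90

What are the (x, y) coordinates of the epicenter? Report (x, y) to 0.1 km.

(48.1, -41.0)

Circle about each station: (x + 112.9)² + (y + 54.5)² = 161.57²; (x + 4.9)² + (y + 65.9)² = 58.56²; (x + 13.5)² + (y − 33.8)² = 96.90².
Subtracting pairs of circle equations eliminates x²+y² and gives linear equations (the radical axes):
216.0 x − 22.8 y = 11325.75
198.8 x + 176.6 y = 2323.28
Solving the 2×2 system: x ≈ 48.1, y ≈ -41.0 km.
Check against N_03 (with the unrounded x, y): √((x + 112.9)²+(y + 54.5)²) = 161.57 ≈ 161.57 km. ✓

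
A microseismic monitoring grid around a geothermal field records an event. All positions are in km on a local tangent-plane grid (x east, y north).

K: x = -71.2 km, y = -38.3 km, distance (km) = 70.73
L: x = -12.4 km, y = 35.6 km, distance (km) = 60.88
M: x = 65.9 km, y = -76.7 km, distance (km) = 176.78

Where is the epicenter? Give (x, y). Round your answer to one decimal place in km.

x ≈ -73.2 km, y ≈ 32.4 km

Circle about each station: (x + 71.2)² + (y + 38.3)² = 70.73²; (x + 12.4)² + (y − 35.6)² = 60.88²; (x − 65.9)² + (y + 76.7)² = 176.78².
Subtracting pairs of circle equations eliminates x²+y² and gives linear equations (the radical axes):
117.6 x + 147.8 y = -3818.85
274.2 x − 76.8 y = -22559.07
Solving the 2×2 system: x ≈ -73.2, y ≈ 32.4 km.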